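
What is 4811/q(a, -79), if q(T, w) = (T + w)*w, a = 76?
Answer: 4811/237 ≈ 20.300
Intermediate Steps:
q(T, w) = w*(T + w)
4811/q(a, -79) = 4811/((-79*(76 - 79))) = 4811/((-79*(-3))) = 4811/237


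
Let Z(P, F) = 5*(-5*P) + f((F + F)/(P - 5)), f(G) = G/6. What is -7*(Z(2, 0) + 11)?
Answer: 273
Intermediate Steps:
f(G) = G/6 (f(G) = G*(⅙) = G/6)
Z(P, F) = -25*P + F/(3*(-5 + P)) (Z(P, F) = 5*(-5*P) + ((F + F)/(P - 5))/6 = -25*P + ((2*F)/(-5 + P))/6 = -25*P + (2*F/(-5 + P))/6 = -25*P + F/(3*(-5 + P)))
-7*(Z(2, 0) + 11) = -7*((0 - 75*2*(-5 + 2))/(3*(-5 + 2)) + 11) = -7*((⅓)*(0 - 75*2*(-3))/(-3) + 11) = -7*((⅓)*(-⅓)*(0 + 450) + 11) = -7*((⅓)*(-⅓)*450 + 11) = -7*(-50 + 11) = -7*(-39) = 273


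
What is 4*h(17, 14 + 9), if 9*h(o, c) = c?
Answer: 92/9 ≈ 10.222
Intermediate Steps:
h(o, c) = c/9
4*h(17, 14 + 9) = 4*((14 + 9)/9) = 4*((1/9)*23) = 4*(23/9) = 92/9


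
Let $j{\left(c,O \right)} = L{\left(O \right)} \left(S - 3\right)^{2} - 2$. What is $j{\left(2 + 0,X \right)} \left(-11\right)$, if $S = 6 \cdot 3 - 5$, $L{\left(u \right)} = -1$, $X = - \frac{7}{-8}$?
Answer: $1122$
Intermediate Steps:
$X = \frac{7}{8}$ ($X = \left(-7\right) \left(- \frac{1}{8}\right) = \frac{7}{8} \approx 0.875$)
$S = 13$ ($S = 18 - 5 = 13$)
$j{\left(c,O \right)} = -102$ ($j{\left(c,O \right)} = - \left(13 - 3\right)^{2} - 2 = - 10^{2} - 2 = \left(-1\right) 100 - 2 = -100 - 2 = -102$)
$j{\left(2 + 0,X \right)} \left(-11\right) = \left(-102\right) \left(-11\right) = 1122$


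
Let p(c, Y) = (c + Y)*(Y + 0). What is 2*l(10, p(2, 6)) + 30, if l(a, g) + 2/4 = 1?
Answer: 31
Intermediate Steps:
p(c, Y) = Y*(Y + c) (p(c, Y) = (Y + c)*Y = Y*(Y + c))
l(a, g) = ½ (l(a, g) = -½ + 1 = ½)
2*l(10, p(2, 6)) + 30 = 2*(½) + 30 = 1 + 30 = 31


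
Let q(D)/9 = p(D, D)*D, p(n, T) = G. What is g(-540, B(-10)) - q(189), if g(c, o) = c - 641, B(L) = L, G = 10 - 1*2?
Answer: -14789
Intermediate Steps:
G = 8 (G = 10 - 2 = 8)
p(n, T) = 8
g(c, o) = -641 + c
q(D) = 72*D (q(D) = 9*(8*D) = 72*D)
g(-540, B(-10)) - q(189) = (-641 - 540) - 72*189 = -1181 - 1*13608 = -1181 - 13608 = -14789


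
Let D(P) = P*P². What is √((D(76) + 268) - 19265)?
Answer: 7*√8571 ≈ 648.06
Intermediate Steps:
D(P) = P³
√((D(76) + 268) - 19265) = √((76³ + 268) - 19265) = √((438976 + 268) - 19265) = √(439244 - 19265) = √419979 = 7*√8571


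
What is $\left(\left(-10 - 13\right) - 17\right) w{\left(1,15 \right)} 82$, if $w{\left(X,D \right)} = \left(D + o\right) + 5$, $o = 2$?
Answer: $-72160$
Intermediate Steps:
$w{\left(X,D \right)} = 7 + D$ ($w{\left(X,D \right)} = \left(D + 2\right) + 5 = \left(2 + D\right) + 5 = 7 + D$)
$\left(\left(-10 - 13\right) - 17\right) w{\left(1,15 \right)} 82 = \left(\left(-10 - 13\right) - 17\right) \left(7 + 15\right) 82 = \left(-23 - 17\right) 22 \cdot 82 = \left(-40\right) 22 \cdot 82 = \left(-880\right) 82 = -72160$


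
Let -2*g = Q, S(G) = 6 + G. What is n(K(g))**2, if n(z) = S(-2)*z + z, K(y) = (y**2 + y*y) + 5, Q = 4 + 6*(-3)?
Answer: 265225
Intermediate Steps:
Q = -14 (Q = 4 - 18 = -14)
g = 7 (g = -1/2*(-14) = 7)
K(y) = 5 + 2*y**2 (K(y) = (y**2 + y**2) + 5 = 2*y**2 + 5 = 5 + 2*y**2)
n(z) = 5*z (n(z) = (6 - 2)*z + z = 4*z + z = 5*z)
n(K(g))**2 = (5*(5 + 2*7**2))**2 = (5*(5 + 2*49))**2 = (5*(5 + 98))**2 = (5*103)**2 = 515**2 = 265225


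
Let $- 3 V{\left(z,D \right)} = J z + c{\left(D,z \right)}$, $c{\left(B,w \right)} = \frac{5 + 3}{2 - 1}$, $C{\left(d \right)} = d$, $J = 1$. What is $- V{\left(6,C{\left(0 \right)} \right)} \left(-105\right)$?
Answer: $-490$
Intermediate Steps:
$c{\left(B,w \right)} = 8$ ($c{\left(B,w \right)} = \frac{8}{1} = 8 \cdot 1 = 8$)
$V{\left(z,D \right)} = - \frac{8}{3} - \frac{z}{3}$ ($V{\left(z,D \right)} = - \frac{1 z + 8}{3} = - \frac{z + 8}{3} = - \frac{8 + z}{3} = - \frac{8}{3} - \frac{z}{3}$)
$- V{\left(6,C{\left(0 \right)} \right)} \left(-105\right) = - \left(- \frac{8}{3} - 2\right) \left(-105\right) = - \frac{\left(-14\right) \left(-105\right)}{3} = \left(-1\right) 490 = -490$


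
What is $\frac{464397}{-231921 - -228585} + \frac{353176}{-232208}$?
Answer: $- \frac{2271143619}{16138456} \approx -140.73$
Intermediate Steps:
$\frac{464397}{-231921 - -228585} + \frac{353176}{-232208} = \frac{464397}{-231921 + 228585} + 353176 \left(- \frac{1}{232208}\right) = \frac{464397}{-3336} - \frac{44147}{29026} = 464397 \left(- \frac{1}{3336}\right) - \frac{44147}{29026} = - \frac{154799}{1112} - \frac{44147}{29026} = - \frac{2271143619}{16138456}$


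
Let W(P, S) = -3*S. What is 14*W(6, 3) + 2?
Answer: -124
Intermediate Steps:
14*W(6, 3) + 2 = 14*(-3*3) + 2 = 14*(-9) + 2 = -126 + 2 = -124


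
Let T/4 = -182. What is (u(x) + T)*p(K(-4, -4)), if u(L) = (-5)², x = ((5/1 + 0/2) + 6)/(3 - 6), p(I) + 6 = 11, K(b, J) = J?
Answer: -3515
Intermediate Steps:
p(I) = 5 (p(I) = -6 + 11 = 5)
x = -11/3 (x = ((5*1 + 0*(½)) + 6)/(-3) = ((5 + 0) + 6)*(-⅓) = (5 + 6)*(-⅓) = 11*(-⅓) = -11/3 ≈ -3.6667)
T = -728 (T = 4*(-182) = -728)
u(L) = 25
(u(x) + T)*p(K(-4, -4)) = (25 - 728)*5 = -703*5 = -3515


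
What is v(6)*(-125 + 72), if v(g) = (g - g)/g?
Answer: 0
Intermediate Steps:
v(g) = 0 (v(g) = 0/g = 0)
v(6)*(-125 + 72) = 0*(-125 + 72) = 0*(-53) = 0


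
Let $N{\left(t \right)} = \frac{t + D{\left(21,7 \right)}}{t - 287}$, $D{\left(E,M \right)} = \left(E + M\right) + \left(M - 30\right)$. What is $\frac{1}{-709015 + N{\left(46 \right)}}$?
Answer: $- \frac{241}{170872666} \approx -1.4104 \cdot 10^{-6}$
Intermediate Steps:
$D{\left(E,M \right)} = -30 + E + 2 M$ ($D{\left(E,M \right)} = \left(E + M\right) + \left(-30 + M\right) = -30 + E + 2 M$)
$N{\left(t \right)} = \frac{5 + t}{-287 + t}$ ($N{\left(t \right)} = \frac{t + \left(-30 + 21 + 2 \cdot 7\right)}{t - 287} = \frac{t + \left(-30 + 21 + 14\right)}{-287 + t} = \frac{t + 5}{-287 + t} = \frac{5 + t}{-287 + t}$)
$\frac{1}{-709015 + N{\left(46 \right)}} = \frac{1}{-709015 + \frac{5 + 46}{-287 + 46}} = \frac{1}{-709015 + \frac{1}{-241} \cdot 51} = \frac{1}{-709015 - \frac{51}{241}} = \frac{1}{- \frac{170872666}{241}} = - \frac{241}{170872666}$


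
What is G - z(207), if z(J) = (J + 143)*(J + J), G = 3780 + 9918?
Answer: -131202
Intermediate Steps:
G = 13698
z(J) = 2*J*(143 + J) (z(J) = (143 + J)*(2*J) = 2*J*(143 + J))
G - z(207) = 13698 - 2*207*(143 + 207) = 13698 - 2*207*350 = 13698 - 1*144900 = 13698 - 144900 = -131202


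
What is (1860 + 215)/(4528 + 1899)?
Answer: 2075/6427 ≈ 0.32286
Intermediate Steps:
(1860 + 215)/(4528 + 1899) = 2075/6427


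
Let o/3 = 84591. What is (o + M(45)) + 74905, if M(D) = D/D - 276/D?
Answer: 4930093/15 ≈ 3.2867e+5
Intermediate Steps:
M(D) = 1 - 276/D
o = 253773 (o = 3*84591 = 253773)
(o + M(45)) + 74905 = (253773 + (-276 + 45)/45) + 74905 = (253773 + (1/45)*(-231)) + 74905 = (253773 - 77/15) + 74905 = 3806518/15 + 74905 = 4930093/15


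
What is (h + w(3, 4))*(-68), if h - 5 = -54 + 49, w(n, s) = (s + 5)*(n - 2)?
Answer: -612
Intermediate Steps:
w(n, s) = (-2 + n)*(5 + s) (w(n, s) = (5 + s)*(-2 + n) = (-2 + n)*(5 + s))
h = 0 (h = 5 + (-54 + 49) = 5 - 5 = 0)
(h + w(3, 4))*(-68) = (0 + (-10 - 2*4 + 5*3 + 3*4))*(-68) = (0 + (-10 - 8 + 15 + 12))*(-68) = (0 + 9)*(-68) = 9*(-68) = -612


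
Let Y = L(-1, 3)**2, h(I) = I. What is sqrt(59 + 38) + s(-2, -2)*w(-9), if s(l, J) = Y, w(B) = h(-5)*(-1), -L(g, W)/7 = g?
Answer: 245 + sqrt(97) ≈ 254.85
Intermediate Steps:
L(g, W) = -7*g
w(B) = 5 (w(B) = -5*(-1) = 5)
Y = 49 (Y = (-7*(-1))**2 = 7**2 = 49)
s(l, J) = 49
sqrt(59 + 38) + s(-2, -2)*w(-9) = sqrt(59 + 38) + 49*5 = sqrt(97) + 245 = 245 + sqrt(97)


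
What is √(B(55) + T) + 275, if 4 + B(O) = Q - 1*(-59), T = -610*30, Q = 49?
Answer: 275 + 2*I*√4549 ≈ 275.0 + 134.89*I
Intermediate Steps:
T = -18300
B(O) = 104 (B(O) = -4 + (49 - 1*(-59)) = -4 + (49 + 59) = -4 + 108 = 104)
√(B(55) + T) + 275 = √(104 - 18300) + 275 = √(-18196) + 275 = 2*I*√4549 + 275 = 275 + 2*I*√4549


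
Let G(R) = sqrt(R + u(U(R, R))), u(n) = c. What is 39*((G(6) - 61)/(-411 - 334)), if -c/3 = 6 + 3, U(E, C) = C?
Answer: 2379/745 - 39*I*sqrt(21)/745 ≈ 3.1933 - 0.23989*I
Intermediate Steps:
c = -27 (c = -3*(6 + 3) = -3*9 = -27)
u(n) = -27
G(R) = sqrt(-27 + R) (G(R) = sqrt(R - 27) = sqrt(-27 + R))
39*((G(6) - 61)/(-411 - 334)) = 39*((sqrt(-27 + 6) - 61)/(-411 - 334)) = 39*((sqrt(-21) - 61)/(-745)) = 39*((I*sqrt(21) - 61)*(-1/745)) = 39*((-61 + I*sqrt(21))*(-1/745)) = 39*(61/745 - I*sqrt(21)/745) = 2379/745 - 39*I*sqrt(21)/745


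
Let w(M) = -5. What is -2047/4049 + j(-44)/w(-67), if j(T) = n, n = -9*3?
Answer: 99088/20245 ≈ 4.8944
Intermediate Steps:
n = -27
j(T) = -27
-2047/4049 + j(-44)/w(-67) = -2047/4049 - 27/(-5) = -2047*1/4049 - 27*(-⅕) = -2047/4049 + 27/5 = 99088/20245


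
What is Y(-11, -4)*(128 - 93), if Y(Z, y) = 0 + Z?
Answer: -385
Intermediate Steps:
Y(Z, y) = Z
Y(-11, -4)*(128 - 93) = -11*(128 - 93) = -11*35 = -385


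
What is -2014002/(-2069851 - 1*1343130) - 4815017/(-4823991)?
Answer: 26149089057659/16464189627171 ≈ 1.5882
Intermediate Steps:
-2014002/(-2069851 - 1*1343130) - 4815017/(-4823991) = -2014002/(-2069851 - 1343130) - 4815017*(-1/4823991) = -2014002/(-3412981) + 4815017/4823991 = -2014002*(-1/3412981) + 4815017/4823991 = 2014002/3412981 + 4815017/4823991 = 26149089057659/16464189627171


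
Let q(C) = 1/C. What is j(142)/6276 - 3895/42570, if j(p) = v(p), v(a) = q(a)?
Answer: -115705009/1264601448 ≈ -0.091495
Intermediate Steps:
v(a) = 1/a
j(p) = 1/p
j(142)/6276 - 3895/42570 = 1/(142*6276) - 3895/42570 = (1/142)*(1/6276) - 3895*1/42570 = 1/891192 - 779/8514 = -115705009/1264601448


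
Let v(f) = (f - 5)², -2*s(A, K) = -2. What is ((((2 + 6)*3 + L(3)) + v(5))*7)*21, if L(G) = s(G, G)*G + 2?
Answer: 4263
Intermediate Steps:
s(A, K) = 1 (s(A, K) = -½*(-2) = 1)
L(G) = 2 + G (L(G) = 1*G + 2 = G + 2 = 2 + G)
v(f) = (-5 + f)²
((((2 + 6)*3 + L(3)) + v(5))*7)*21 = ((((2 + 6)*3 + (2 + 3)) + (-5 + 5)²)*7)*21 = (((8*3 + 5) + 0²)*7)*21 = (((24 + 5) + 0)*7)*21 = ((29 + 0)*7)*21 = (29*7)*21 = 203*21 = 4263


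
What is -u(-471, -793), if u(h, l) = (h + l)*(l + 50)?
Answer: -939152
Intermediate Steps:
u(h, l) = (50 + l)*(h + l) (u(h, l) = (h + l)*(50 + l) = (50 + l)*(h + l))
-u(-471, -793) = -((-793)² + 50*(-471) + 50*(-793) - 471*(-793)) = -(628849 - 23550 - 39650 + 373503) = -1*939152 = -939152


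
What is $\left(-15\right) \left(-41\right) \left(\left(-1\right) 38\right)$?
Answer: $-23370$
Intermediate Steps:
$\left(-15\right) \left(-41\right) \left(\left(-1\right) 38\right) = 615 \left(-38\right) = -23370$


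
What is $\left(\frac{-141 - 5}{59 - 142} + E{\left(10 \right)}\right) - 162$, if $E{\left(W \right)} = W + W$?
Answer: $- \frac{11640}{83} \approx -140.24$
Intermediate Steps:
$E{\left(W \right)} = 2 W$
$\left(\frac{-141 - 5}{59 - 142} + E{\left(10 \right)}\right) - 162 = \left(\frac{-141 - 5}{59 - 142} + 2 \cdot 10\right) - 162 = \left(- \frac{146}{-83} + 20\right) - 162 = \left(\left(-146\right) \left(- \frac{1}{83}\right) + 20\right) - 162 = \left(\frac{146}{83} + 20\right) - 162 = \frac{1806}{83} - 162 = - \frac{11640}{83}$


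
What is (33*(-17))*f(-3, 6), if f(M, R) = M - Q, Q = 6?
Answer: 5049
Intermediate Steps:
f(M, R) = -6 + M (f(M, R) = M - 1*6 = M - 6 = -6 + M)
(33*(-17))*f(-3, 6) = (33*(-17))*(-6 - 3) = -561*(-9) = 5049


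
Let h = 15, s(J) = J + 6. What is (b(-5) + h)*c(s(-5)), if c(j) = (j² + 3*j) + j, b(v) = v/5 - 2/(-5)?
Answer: 72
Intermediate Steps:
b(v) = ⅖ + v/5 (b(v) = v*(⅕) - 2*(-⅕) = v/5 + ⅖ = ⅖ + v/5)
s(J) = 6 + J
c(j) = j² + 4*j
(b(-5) + h)*c(s(-5)) = ((⅖ + (⅕)*(-5)) + 15)*((6 - 5)*(4 + (6 - 5))) = ((⅖ - 1) + 15)*(1*(4 + 1)) = (-⅗ + 15)*(1*5) = (72/5)*5 = 72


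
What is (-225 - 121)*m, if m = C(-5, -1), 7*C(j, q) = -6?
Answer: 2076/7 ≈ 296.57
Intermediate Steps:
C(j, q) = -6/7 (C(j, q) = (⅐)*(-6) = -6/7)
m = -6/7 ≈ -0.85714
(-225 - 121)*m = (-225 - 121)*(-6/7) = -346*(-6/7) = 2076/7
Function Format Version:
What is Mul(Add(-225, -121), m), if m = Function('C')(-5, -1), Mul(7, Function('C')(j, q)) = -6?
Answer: Rational(2076, 7) ≈ 296.57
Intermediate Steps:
Function('C')(j, q) = Rational(-6, 7) (Function('C')(j, q) = Mul(Rational(1, 7), -6) = Rational(-6, 7))
m = Rational(-6, 7) ≈ -0.85714
Mul(Add(-225, -121), m) = Mul(Add(-225, -121), Rational(-6, 7)) = Mul(-346, Rational(-6, 7)) = Rational(2076, 7)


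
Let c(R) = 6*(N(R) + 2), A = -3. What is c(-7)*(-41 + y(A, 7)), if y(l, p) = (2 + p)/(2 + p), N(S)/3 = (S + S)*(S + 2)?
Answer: -50880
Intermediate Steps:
N(S) = 6*S*(2 + S) (N(S) = 3*((S + S)*(S + 2)) = 3*((2*S)*(2 + S)) = 3*(2*S*(2 + S)) = 6*S*(2 + S))
y(l, p) = 1
c(R) = 12 + 36*R*(2 + R) (c(R) = 6*(6*R*(2 + R) + 2) = 6*(2 + 6*R*(2 + R)) = 12 + 36*R*(2 + R))
c(-7)*(-41 + y(A, 7)) = (12 + 36*(-7)*(2 - 7))*(-41 + 1) = (12 + 36*(-7)*(-5))*(-40) = (12 + 1260)*(-40) = 1272*(-40) = -50880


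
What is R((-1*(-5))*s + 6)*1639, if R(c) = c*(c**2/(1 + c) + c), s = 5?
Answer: 99229977/32 ≈ 3.1009e+6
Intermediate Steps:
R(c) = c*(c + c**2/(1 + c)) (R(c) = c*(c**2/(1 + c) + c) = c*(c + c**2/(1 + c)))
R((-1*(-5))*s + 6)*1639 = ((-1*(-5)*5 + 6)**2*(1 + 2*(-1*(-5)*5 + 6))/(1 + (-1*(-5)*5 + 6)))*1639 = ((5*5 + 6)**2*(1 + 2*(5*5 + 6))/(1 + (5*5 + 6)))*1639 = ((25 + 6)**2*(1 + 2*(25 + 6))/(1 + (25 + 6)))*1639 = (31**2*(1 + 2*31)/(1 + 31))*1639 = (961*(1 + 62)/32)*1639 = (961*(1/32)*63)*1639 = (60543/32)*1639 = 99229977/32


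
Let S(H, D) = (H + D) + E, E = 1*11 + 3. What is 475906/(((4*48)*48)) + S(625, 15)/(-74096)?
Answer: 1101771991/21339648 ≈ 51.630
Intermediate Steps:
E = 14 (E = 11 + 3 = 14)
S(H, D) = 14 + D + H (S(H, D) = (H + D) + 14 = (D + H) + 14 = 14 + D + H)
475906/(((4*48)*48)) + S(625, 15)/(-74096) = 475906/(((4*48)*48)) + (14 + 15 + 625)/(-74096) = 475906/((192*48)) + 654*(-1/74096) = 475906/9216 - 327/37048 = 475906*(1/9216) - 327/37048 = 237953/4608 - 327/37048 = 1101771991/21339648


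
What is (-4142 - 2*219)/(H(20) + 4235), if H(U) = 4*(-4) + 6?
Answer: -916/845 ≈ -1.0840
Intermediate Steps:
H(U) = -10 (H(U) = -16 + 6 = -10)
(-4142 - 2*219)/(H(20) + 4235) = (-4142 - 2*219)/(-10 + 4235) = (-4142 - 438)/4225 = -4580*1/4225 = -916/845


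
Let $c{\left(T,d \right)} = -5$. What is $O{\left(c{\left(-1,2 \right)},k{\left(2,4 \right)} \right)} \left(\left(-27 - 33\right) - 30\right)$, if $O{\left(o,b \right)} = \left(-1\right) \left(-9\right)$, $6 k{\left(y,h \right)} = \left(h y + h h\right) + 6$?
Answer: $-810$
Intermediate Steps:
$k{\left(y,h \right)} = 1 + \frac{h^{2}}{6} + \frac{h y}{6}$ ($k{\left(y,h \right)} = \frac{\left(h y + h h\right) + 6}{6} = \frac{\left(h y + h^{2}\right) + 6}{6} = \frac{\left(h^{2} + h y\right) + 6}{6} = \frac{6 + h^{2} + h y}{6} = 1 + \frac{h^{2}}{6} + \frac{h y}{6}$)
$O{\left(o,b \right)} = 9$
$O{\left(c{\left(-1,2 \right)},k{\left(2,4 \right)} \right)} \left(\left(-27 - 33\right) - 30\right) = 9 \left(\left(-27 - 33\right) - 30\right) = 9 \left(-60 - 30\right) = 9 \left(-90\right) = -810$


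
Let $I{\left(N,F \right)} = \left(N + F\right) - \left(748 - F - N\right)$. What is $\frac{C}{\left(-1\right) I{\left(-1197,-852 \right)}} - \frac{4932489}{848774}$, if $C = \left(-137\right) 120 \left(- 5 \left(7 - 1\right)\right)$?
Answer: $\frac{197356247553}{2056579402} \approx 95.963$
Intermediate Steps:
$C = 493200$ ($C = - 16440 \left(\left(-5\right) 6\right) = \left(-16440\right) \left(-30\right) = 493200$)
$I{\left(N,F \right)} = -748 + 2 F + 2 N$ ($I{\left(N,F \right)} = \left(F + N\right) - \left(748 - F - N\right) = \left(F + N\right) + \left(-748 + F + N\right) = -748 + 2 F + 2 N$)
$\frac{C}{\left(-1\right) I{\left(-1197,-852 \right)}} - \frac{4932489}{848774} = \frac{493200}{\left(-1\right) \left(-748 + 2 \left(-852\right) + 2 \left(-1197\right)\right)} - \frac{4932489}{848774} = \frac{493200}{\left(-1\right) \left(-748 - 1704 - 2394\right)} - \frac{4932489}{848774} = \frac{493200}{\left(-1\right) \left(-4846\right)} - \frac{4932489}{848774} = \frac{493200}{4846} - \frac{4932489}{848774} = 493200 \cdot \frac{1}{4846} - \frac{4932489}{848774} = \frac{246600}{2423} - \frac{4932489}{848774} = \frac{197356247553}{2056579402}$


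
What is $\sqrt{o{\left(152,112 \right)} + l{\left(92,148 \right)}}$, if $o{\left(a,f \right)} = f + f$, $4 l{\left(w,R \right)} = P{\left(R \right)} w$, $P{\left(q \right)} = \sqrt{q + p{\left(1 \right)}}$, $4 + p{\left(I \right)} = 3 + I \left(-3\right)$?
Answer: $10 \sqrt{5} \approx 22.361$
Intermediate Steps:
$p{\left(I \right)} = -1 - 3 I$ ($p{\left(I \right)} = -4 + \left(3 + I \left(-3\right)\right) = -4 - \left(-3 + 3 I\right) = -1 - 3 I$)
$P{\left(q \right)} = \sqrt{-4 + q}$ ($P{\left(q \right)} = \sqrt{q - 4} = \sqrt{-4 + q}$)
$l{\left(w,R \right)} = \frac{w \sqrt{-4 + R}}{4}$ ($l{\left(w,R \right)} = \frac{\sqrt{-4 + R} w}{4} = \frac{w \sqrt{-4 + R}}{4}$)
$o{\left(a,f \right)} = 2 f$
$\sqrt{o{\left(152,112 \right)} + l{\left(92,148 \right)}} = \sqrt{2 \cdot 112 + \frac{1}{4} \cdot 92 \sqrt{-4 + 148}} = \sqrt{224 + \frac{1}{4} \cdot 92 \sqrt{144}} = \sqrt{224 + \frac{1}{4} \cdot 92 \cdot 12} = \sqrt{224 + 276} = \sqrt{500} = 10 \sqrt{5}$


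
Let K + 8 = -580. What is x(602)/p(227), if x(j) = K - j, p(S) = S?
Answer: -1190/227 ≈ -5.2423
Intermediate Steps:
K = -588 (K = -8 - 580 = -588)
x(j) = -588 - j
x(602)/p(227) = (-588 - 1*602)/227 = (-588 - 602)*(1/227) = -1190*1/227 = -1190/227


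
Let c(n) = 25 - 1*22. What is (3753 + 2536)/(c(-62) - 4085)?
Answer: -6289/4082 ≈ -1.5407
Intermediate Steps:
c(n) = 3 (c(n) = 25 - 22 = 3)
(3753 + 2536)/(c(-62) - 4085) = (3753 + 2536)/(3 - 4085) = 6289/(-4082) = 6289*(-1/4082) = -6289/4082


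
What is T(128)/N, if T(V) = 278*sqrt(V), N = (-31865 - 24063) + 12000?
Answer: -278*sqrt(2)/5491 ≈ -0.071599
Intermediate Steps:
N = -43928 (N = -55928 + 12000 = -43928)
T(128)/N = (278*sqrt(128))/(-43928) = (278*(8*sqrt(2)))*(-1/43928) = (2224*sqrt(2))*(-1/43928) = -278*sqrt(2)/5491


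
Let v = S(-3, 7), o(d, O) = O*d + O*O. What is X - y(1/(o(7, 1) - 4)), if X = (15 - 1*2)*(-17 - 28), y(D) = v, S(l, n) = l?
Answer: -582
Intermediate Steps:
o(d, O) = O² + O*d (o(d, O) = O*d + O² = O² + O*d)
v = -3
y(D) = -3
X = -585 (X = (15 - 2)*(-45) = 13*(-45) = -585)
X - y(1/(o(7, 1) - 4)) = -585 - 1*(-3) = -585 + 3 = -582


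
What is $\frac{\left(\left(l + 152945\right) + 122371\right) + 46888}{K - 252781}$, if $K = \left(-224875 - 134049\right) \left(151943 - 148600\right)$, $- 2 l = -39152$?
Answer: $- \frac{341780}{1200135713} \approx -0.00028478$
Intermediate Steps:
$l = 19576$ ($l = \left(- \frac{1}{2}\right) \left(-39152\right) = 19576$)
$K = -1199882932$ ($K = \left(-358924\right) 3343 = -1199882932$)
$\frac{\left(\left(l + 152945\right) + 122371\right) + 46888}{K - 252781} = \frac{\left(\left(19576 + 152945\right) + 122371\right) + 46888}{-1199882932 - 252781} = \frac{\left(172521 + 122371\right) + 46888}{-1200135713} = \left(294892 + 46888\right) \left(- \frac{1}{1200135713}\right) = 341780 \left(- \frac{1}{1200135713}\right) = - \frac{341780}{1200135713}$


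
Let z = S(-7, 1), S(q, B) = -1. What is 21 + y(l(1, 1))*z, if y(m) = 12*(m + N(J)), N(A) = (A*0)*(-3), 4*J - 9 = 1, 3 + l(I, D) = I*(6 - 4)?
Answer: 33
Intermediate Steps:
l(I, D) = -3 + 2*I (l(I, D) = -3 + I*(6 - 4) = -3 + I*2 = -3 + 2*I)
J = 5/2 (J = 9/4 + (¼)*1 = 9/4 + ¼ = 5/2 ≈ 2.5000)
N(A) = 0 (N(A) = 0*(-3) = 0)
y(m) = 12*m (y(m) = 12*(m + 0) = 12*m)
z = -1
21 + y(l(1, 1))*z = 21 + (12*(-3 + 2*1))*(-1) = 21 + (12*(-3 + 2))*(-1) = 21 + (12*(-1))*(-1) = 21 - 12*(-1) = 21 + 12 = 33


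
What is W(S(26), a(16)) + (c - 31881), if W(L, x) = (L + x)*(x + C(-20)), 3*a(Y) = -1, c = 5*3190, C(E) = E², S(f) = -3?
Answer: -155369/9 ≈ -17263.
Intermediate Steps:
c = 15950
a(Y) = -⅓ (a(Y) = (⅓)*(-1) = -⅓)
W(L, x) = (400 + x)*(L + x) (W(L, x) = (L + x)*(x + (-20)²) = (L + x)*(x + 400) = (L + x)*(400 + x) = (400 + x)*(L + x))
W(S(26), a(16)) + (c - 31881) = ((-⅓)² + 400*(-3) + 400*(-⅓) - 3*(-⅓)) + (15950 - 31881) = (⅑ - 1200 - 400/3 + 1) - 15931 = -11990/9 - 15931 = -155369/9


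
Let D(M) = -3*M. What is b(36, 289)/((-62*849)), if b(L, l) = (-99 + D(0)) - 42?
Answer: 47/17546 ≈ 0.0026787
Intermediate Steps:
b(L, l) = -141 (b(L, l) = (-99 - 3*0) - 42 = (-99 + 0) - 42 = -99 - 42 = -141)
b(36, 289)/((-62*849)) = -141/((-62*849)) = -141/(-52638) = -141*(-1/52638) = 47/17546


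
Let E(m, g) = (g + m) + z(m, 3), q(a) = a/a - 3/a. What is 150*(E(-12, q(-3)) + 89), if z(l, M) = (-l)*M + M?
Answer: 17700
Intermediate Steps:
z(l, M) = M - M*l (z(l, M) = -M*l + M = M - M*l)
q(a) = 1 - 3/a
E(m, g) = 3 + g - 2*m (E(m, g) = (g + m) + 3*(1 - m) = (g + m) + (3 - 3*m) = 3 + g - 2*m)
150*(E(-12, q(-3)) + 89) = 150*((3 + (-3 - 3)/(-3) - 2*(-12)) + 89) = 150*((3 - ⅓*(-6) + 24) + 89) = 150*((3 + 2 + 24) + 89) = 150*(29 + 89) = 150*118 = 17700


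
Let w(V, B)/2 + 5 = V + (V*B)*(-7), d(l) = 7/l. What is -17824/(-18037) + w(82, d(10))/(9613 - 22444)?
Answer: 171726128/165309105 ≈ 1.0388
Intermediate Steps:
w(V, B) = -10 + 2*V - 14*B*V (w(V, B) = -10 + 2*(V + (V*B)*(-7)) = -10 + 2*(V + (B*V)*(-7)) = -10 + 2*(V - 7*B*V) = -10 + (2*V - 14*B*V) = -10 + 2*V - 14*B*V)
-17824/(-18037) + w(82, d(10))/(9613 - 22444) = -17824/(-18037) + (-10 + 2*82 - 14*7/10*82)/(9613 - 22444) = -17824*(-1/18037) + (-10 + 164 - 14*7*(1/10)*82)/(-12831) = 17824/18037 + (-10 + 164 - 14*7/10*82)*(-1/12831) = 17824/18037 + (-10 + 164 - 4018/5)*(-1/12831) = 17824/18037 - 3248/5*(-1/12831) = 17824/18037 + 464/9165 = 171726128/165309105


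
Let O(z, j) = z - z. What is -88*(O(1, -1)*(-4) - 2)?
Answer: 176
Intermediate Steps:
O(z, j) = 0
-88*(O(1, -1)*(-4) - 2) = -88*(0*(-4) - 2) = -88*(0 - 2) = -88*(-2) = 176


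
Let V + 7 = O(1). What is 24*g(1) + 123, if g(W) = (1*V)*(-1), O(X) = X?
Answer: 267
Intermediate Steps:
V = -6 (V = -7 + 1 = -6)
g(W) = 6 (g(W) = (1*(-6))*(-1) = -6*(-1) = 6)
24*g(1) + 123 = 24*6 + 123 = 144 + 123 = 267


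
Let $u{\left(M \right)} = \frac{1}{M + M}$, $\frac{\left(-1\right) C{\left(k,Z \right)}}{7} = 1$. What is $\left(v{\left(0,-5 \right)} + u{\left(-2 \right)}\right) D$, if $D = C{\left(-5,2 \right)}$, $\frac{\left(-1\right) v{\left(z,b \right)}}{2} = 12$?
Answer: $\frac{679}{4} \approx 169.75$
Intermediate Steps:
$C{\left(k,Z \right)} = -7$ ($C{\left(k,Z \right)} = \left(-7\right) 1 = -7$)
$v{\left(z,b \right)} = -24$ ($v{\left(z,b \right)} = \left(-2\right) 12 = -24$)
$D = -7$
$u{\left(M \right)} = \frac{1}{2 M}$
$\left(v{\left(0,-5 \right)} + u{\left(-2 \right)}\right) D = \left(-24 + \frac{1}{2 \left(-2\right)}\right) \left(-7\right) = \left(-24 + \frac{1}{2} \left(- \frac{1}{2}\right)\right) \left(-7\right) = \left(-24 - \frac{1}{4}\right) \left(-7\right) = \left(- \frac{97}{4}\right) \left(-7\right) = \frac{679}{4}$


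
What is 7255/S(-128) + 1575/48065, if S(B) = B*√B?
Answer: 315/9613 + 7255*I*√2/2048 ≈ 0.032768 + 5.0098*I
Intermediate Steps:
S(B) = B^(3/2)
7255/S(-128) + 1575/48065 = 7255/((-128)^(3/2)) + 1575/48065 = 7255/((-1024*I*√2)) + 1575*(1/48065) = 7255*(I*√2/2048) + 315/9613 = 7255*I*√2/2048 + 315/9613 = 315/9613 + 7255*I*√2/2048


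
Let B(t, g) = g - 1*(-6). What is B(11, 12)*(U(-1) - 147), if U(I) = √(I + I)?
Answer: -2646 + 18*I*√2 ≈ -2646.0 + 25.456*I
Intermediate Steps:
B(t, g) = 6 + g (B(t, g) = g + 6 = 6 + g)
U(I) = √2*√I (U(I) = √(2*I) = √2*√I)
B(11, 12)*(U(-1) - 147) = (6 + 12)*(√2*√(-1) - 147) = 18*(√2*I - 147) = 18*(I*√2 - 147) = 18*(-147 + I*√2) = -2646 + 18*I*√2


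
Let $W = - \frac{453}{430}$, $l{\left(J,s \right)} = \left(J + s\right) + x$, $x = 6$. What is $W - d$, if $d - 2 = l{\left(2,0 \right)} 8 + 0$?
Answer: $- \frac{28833}{430} \approx -67.053$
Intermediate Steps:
$l{\left(J,s \right)} = 6 + J + s$ ($l{\left(J,s \right)} = \left(J + s\right) + 6 = 6 + J + s$)
$W = - \frac{453}{430}$ ($W = \left(-453\right) \frac{1}{430} = - \frac{453}{430} \approx -1.0535$)
$d = 66$ ($d = 2 + \left(\left(6 + 2 + 0\right) 8 + 0\right) = 2 + \left(8 \cdot 8 + 0\right) = 2 + \left(64 + 0\right) = 2 + 64 = 66$)
$W - d = - \frac{453}{430} - 66 = - \frac{28833}{430}$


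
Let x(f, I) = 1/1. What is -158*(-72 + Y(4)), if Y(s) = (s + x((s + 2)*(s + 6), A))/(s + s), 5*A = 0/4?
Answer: 45109/4 ≈ 11277.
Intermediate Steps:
A = 0 (A = (0/4)/5 = (0*(¼))/5 = (⅕)*0 = 0)
x(f, I) = 1
Y(s) = (1 + s)/(2*s) (Y(s) = (s + 1)/(s + s) = (1 + s)/((2*s)) = (1 + s)*(1/(2*s)) = (1 + s)/(2*s))
-158*(-72 + Y(4)) = -158*(-72 + (½)*(1 + 4)/4) = -158*(-72 + (½)*(¼)*5) = -158*(-72 + 5/8) = -158*(-571/8) = 45109/4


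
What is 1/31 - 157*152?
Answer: -739783/31 ≈ -23864.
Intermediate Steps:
1/31 - 157*152 = 1/31 - 23864 = -739783/31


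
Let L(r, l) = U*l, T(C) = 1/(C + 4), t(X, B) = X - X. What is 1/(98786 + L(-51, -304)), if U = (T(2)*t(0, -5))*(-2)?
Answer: 1/98786 ≈ 1.0123e-5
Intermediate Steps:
t(X, B) = 0
T(C) = 1/(4 + C)
U = 0 (U = (0/(4 + 2))*(-2) = (0/6)*(-2) = ((⅙)*0)*(-2) = 0*(-2) = 0)
L(r, l) = 0 (L(r, l) = 0*l = 0)
1/(98786 + L(-51, -304)) = 1/(98786 + 0) = 1/98786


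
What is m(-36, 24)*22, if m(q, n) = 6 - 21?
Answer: -330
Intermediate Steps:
m(q, n) = -15
m(-36, 24)*22 = -15*22 = -330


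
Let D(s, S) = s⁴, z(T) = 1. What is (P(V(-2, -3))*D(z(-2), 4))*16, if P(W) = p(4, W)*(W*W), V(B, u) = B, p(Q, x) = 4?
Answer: 256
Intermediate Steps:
P(W) = 4*W² (P(W) = 4*(W*W) = 4*W²)
(P(V(-2, -3))*D(z(-2), 4))*16 = ((4*(-2)²)*1⁴)*16 = ((4*4)*1)*16 = (16*1)*16 = 16*16 = 256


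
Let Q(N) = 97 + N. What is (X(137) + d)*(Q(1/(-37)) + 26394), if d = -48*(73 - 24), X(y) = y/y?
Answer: -2304370266/37 ≈ -6.2280e+7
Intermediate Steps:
X(y) = 1
d = -2352 (d = -48*49 = -2352)
(X(137) + d)*(Q(1/(-37)) + 26394) = (1 - 2352)*((97 + 1/(-37)) + 26394) = -2351*((97 - 1/37) + 26394) = -2351*(3588/37 + 26394) = -2351*980166/37 = -2304370266/37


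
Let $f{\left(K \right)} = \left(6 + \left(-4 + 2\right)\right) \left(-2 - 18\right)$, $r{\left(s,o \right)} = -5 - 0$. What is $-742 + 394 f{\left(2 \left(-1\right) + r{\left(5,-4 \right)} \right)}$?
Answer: $-32262$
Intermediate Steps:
$r{\left(s,o \right)} = -5$ ($r{\left(s,o \right)} = -5 + 0 = -5$)
$f{\left(K \right)} = -80$ ($f{\left(K \right)} = \left(6 - 2\right) \left(-20\right) = 4 \left(-20\right) = -80$)
$-742 + 394 f{\left(2 \left(-1\right) + r{\left(5,-4 \right)} \right)} = -742 + 394 \left(-80\right) = -742 - 31520 = -32262$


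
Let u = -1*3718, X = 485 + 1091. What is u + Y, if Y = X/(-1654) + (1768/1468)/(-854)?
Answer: -481970308733/129598343 ≈ -3719.0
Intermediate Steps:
X = 1576
Y = -123669459/129598343 (Y = 1576/(-1654) + (1768/1468)/(-854) = 1576*(-1/1654) + (1768*(1/1468))*(-1/854) = -788/827 + (442/367)*(-1/854) = -788/827 - 221/156709 = -123669459/129598343 ≈ -0.95425)
u = -3718
u + Y = -3718 - 123669459/129598343 = -481970308733/129598343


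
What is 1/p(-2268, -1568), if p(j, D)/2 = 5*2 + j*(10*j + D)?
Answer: 1/109988948 ≈ 9.0918e-9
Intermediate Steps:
p(j, D) = 20 + 2*j*(D + 10*j) (p(j, D) = 2*(5*2 + j*(10*j + D)) = 2*(10 + j*(D + 10*j)) = 20 + 2*j*(D + 10*j))
1/p(-2268, -1568) = 1/(20 + 20*(-2268)² + 2*(-1568)*(-2268)) = 1/(20 + 20*5143824 + 7112448) = 1/(20 + 102876480 + 7112448) = 1/109988948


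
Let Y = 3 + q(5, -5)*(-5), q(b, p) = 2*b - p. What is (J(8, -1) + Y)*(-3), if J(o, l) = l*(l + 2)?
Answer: 219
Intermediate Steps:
J(o, l) = l*(2 + l)
q(b, p) = -p + 2*b
Y = -72 (Y = 3 + (-1*(-5) + 2*5)*(-5) = 3 + (5 + 10)*(-5) = 3 + 15*(-5) = 3 - 75 = -72)
(J(8, -1) + Y)*(-3) = (-(2 - 1) - 72)*(-3) = (-1*1 - 72)*(-3) = (-1 - 72)*(-3) = -73*(-3) = 219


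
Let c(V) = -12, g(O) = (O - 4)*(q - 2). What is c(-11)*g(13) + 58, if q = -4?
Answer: 706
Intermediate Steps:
g(O) = 24 - 6*O (g(O) = (O - 4)*(-4 - 2) = (-4 + O)*(-6) = 24 - 6*O)
c(-11)*g(13) + 58 = -12*(24 - 6*13) + 58 = -12*(24 - 78) + 58 = -12*(-54) + 58 = 648 + 58 = 706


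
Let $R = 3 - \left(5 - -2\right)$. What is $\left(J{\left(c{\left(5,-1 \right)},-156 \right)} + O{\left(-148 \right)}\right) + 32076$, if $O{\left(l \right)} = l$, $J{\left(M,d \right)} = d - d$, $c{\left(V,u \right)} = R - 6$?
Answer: $31928$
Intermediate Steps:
$R = -4$ ($R = 3 - \left(5 + 2\right) = 3 - 7 = -4$)
$c{\left(V,u \right)} = -10$ ($c{\left(V,u \right)} = -4 - 6 = -10$)
$J{\left(M,d \right)} = 0$
$\left(J{\left(c{\left(5,-1 \right)},-156 \right)} + O{\left(-148 \right)}\right) + 32076 = \left(0 - 148\right) + 32076 = -148 + 32076 = 31928$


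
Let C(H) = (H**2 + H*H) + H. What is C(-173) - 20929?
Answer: 38756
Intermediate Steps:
C(H) = H + 2*H**2 (C(H) = (H**2 + H**2) + H = 2*H**2 + H = H + 2*H**2)
C(-173) - 20929 = -173*(1 + 2*(-173)) - 20929 = -173*(1 - 346) - 20929 = -173*(-345) - 20929 = 59685 - 20929 = 38756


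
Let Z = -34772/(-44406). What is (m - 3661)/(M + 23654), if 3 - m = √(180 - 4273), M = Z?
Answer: -40609287/262603574 - 22203*I*√4093/525207148 ≈ -0.15464 - 0.0027046*I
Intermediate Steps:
Z = 17386/22203 (Z = -34772*(-1/44406) = 17386/22203 ≈ 0.78305)
M = 17386/22203 ≈ 0.78305
m = 3 - I*√4093 (m = 3 - √(180 - 4273) = 3 - √(-4093) = 3 - I*√4093 ≈ 3.0 - 63.977*I)
(m - 3661)/(M + 23654) = ((3 - I*√4093) - 3661)/(17386/22203 + 23654) = (-3658 - I*√4093)/(525207148/22203) = (-3658 - I*√4093)*(22203/525207148) = -40609287/262603574 - 22203*I*√4093/525207148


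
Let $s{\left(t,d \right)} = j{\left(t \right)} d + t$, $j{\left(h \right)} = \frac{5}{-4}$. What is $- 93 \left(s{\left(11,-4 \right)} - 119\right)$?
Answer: $9579$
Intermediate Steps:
$j{\left(h \right)} = - \frac{5}{4}$ ($j{\left(h \right)} = 5 \left(- \frac{1}{4}\right) = - \frac{5}{4}$)
$s{\left(t,d \right)} = t - \frac{5 d}{4}$ ($s{\left(t,d \right)} = - \frac{5 d}{4} + t = t - \frac{5 d}{4}$)
$- 93 \left(s{\left(11,-4 \right)} - 119\right) = - 93 \left(\left(11 - -5\right) - 119\right) = - 93 \left(\left(11 + 5\right) - 119\right) = - 93 \left(16 - 119\right) = \left(-93\right) \left(-103\right) = 9579$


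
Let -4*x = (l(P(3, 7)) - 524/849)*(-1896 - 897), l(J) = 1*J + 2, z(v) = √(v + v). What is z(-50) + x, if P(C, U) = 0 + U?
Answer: 6625927/1132 + 10*I ≈ 5853.3 + 10.0*I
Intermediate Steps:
P(C, U) = U
z(v) = √2*√v (z(v) = √(2*v) = √2*√v)
l(J) = 2 + J (l(J) = J + 2 = 2 + J)
x = 6625927/1132 (x = -((2 + 7) - 524/849)*(-1896 - 897)/4 = -(9 - 524*1/849)*(-2793)/4 = -(9 - 524/849)*(-2793)/4 = -7117*(-2793)/3396 = -¼*(-6625927/283) = 6625927/1132 ≈ 5853.3)
z(-50) + x = √2*√(-50) + 6625927/1132 = √2*(5*I*√2) + 6625927/1132 = 10*I + 6625927/1132 = 6625927/1132 + 10*I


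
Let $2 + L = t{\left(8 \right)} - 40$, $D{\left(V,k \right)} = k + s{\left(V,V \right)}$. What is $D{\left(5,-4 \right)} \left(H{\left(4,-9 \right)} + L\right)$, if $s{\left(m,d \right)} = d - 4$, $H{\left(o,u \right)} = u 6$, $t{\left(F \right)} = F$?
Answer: $264$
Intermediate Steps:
$H{\left(o,u \right)} = 6 u$
$s{\left(m,d \right)} = -4 + d$
$D{\left(V,k \right)} = -4 + V + k$ ($D{\left(V,k \right)} = k + \left(-4 + V\right) = -4 + V + k$)
$L = -34$ ($L = -2 + \left(8 - 40\right) = -2 - 32 = -34$)
$D{\left(5,-4 \right)} \left(H{\left(4,-9 \right)} + L\right) = \left(-4 + 5 - 4\right) \left(6 \left(-9\right) - 34\right) = - 3 \left(-54 - 34\right) = \left(-3\right) \left(-88\right) = 264$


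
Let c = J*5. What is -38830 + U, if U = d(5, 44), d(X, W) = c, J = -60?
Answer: -39130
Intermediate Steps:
c = -300 (c = -60*5 = -300)
d(X, W) = -300
U = -300
-38830 + U = -38830 - 300 = -39130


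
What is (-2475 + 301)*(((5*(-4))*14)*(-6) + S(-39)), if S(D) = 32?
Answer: -3721888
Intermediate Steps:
(-2475 + 301)*(((5*(-4))*14)*(-6) + S(-39)) = (-2475 + 301)*(((5*(-4))*14)*(-6) + 32) = -2174*(-20*14*(-6) + 32) = -2174*(-280*(-6) + 32) = -2174*(1680 + 32) = -2174*1712 = -3721888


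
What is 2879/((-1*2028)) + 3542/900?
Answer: 382673/152100 ≈ 2.5159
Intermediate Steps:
2879/((-1*2028)) + 3542/900 = 2879/(-2028) + 3542*(1/900) = 2879*(-1/2028) + 1771/450 = -2879/2028 + 1771/450 = 382673/152100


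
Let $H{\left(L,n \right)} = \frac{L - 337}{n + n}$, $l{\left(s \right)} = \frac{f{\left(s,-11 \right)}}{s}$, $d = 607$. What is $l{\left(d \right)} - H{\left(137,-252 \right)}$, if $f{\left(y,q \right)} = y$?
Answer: $\frac{38}{63} \approx 0.60317$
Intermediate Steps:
$l{\left(s \right)} = 1$ ($l{\left(s \right)} = \frac{s}{s} = 1$)
$H{\left(L,n \right)} = \frac{-337 + L}{2 n}$
$l{\left(d \right)} - H{\left(137,-252 \right)} = 1 - \frac{-337 + 137}{2 \left(-252\right)} = 1 - \frac{1}{2} \left(- \frac{1}{252}\right) \left(-200\right) = 1 - \frac{25}{63} = \frac{38}{63}$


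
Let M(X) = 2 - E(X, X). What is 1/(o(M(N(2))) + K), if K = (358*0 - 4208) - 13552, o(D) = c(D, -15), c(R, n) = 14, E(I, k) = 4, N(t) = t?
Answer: -1/17746 ≈ -5.6351e-5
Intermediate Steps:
M(X) = -2 (M(X) = 2 - 1*4 = 2 - 4 = -2)
o(D) = 14
K = -17760 (K = (0 - 4208) - 13552 = -4208 - 13552 = -17760)
1/(o(M(N(2))) + K) = 1/(14 - 17760) = 1/(-17746) = -1/17746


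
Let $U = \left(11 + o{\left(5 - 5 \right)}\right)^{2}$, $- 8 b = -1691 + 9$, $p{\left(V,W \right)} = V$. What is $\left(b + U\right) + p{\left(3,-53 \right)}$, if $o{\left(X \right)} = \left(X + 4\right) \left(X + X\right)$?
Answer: $\frac{1337}{4} \approx 334.25$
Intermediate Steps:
$o{\left(X \right)} = 2 X \left(4 + X\right)$ ($o{\left(X \right)} = \left(4 + X\right) 2 X = 2 X \left(4 + X\right)$)
$b = \frac{841}{4}$ ($b = - \frac{-1691 + 9}{8} = \left(- \frac{1}{8}\right) \left(-1682\right) = \frac{841}{4} \approx 210.25$)
$U = 121$ ($U = \left(11 + 2 \left(5 - 5\right) \left(4 + \left(5 - 5\right)\right)\right)^{2} = \left(11 + 2 \cdot 0 \left(4 + 0\right)\right)^{2} = \left(11 + 2 \cdot 0 \cdot 4\right)^{2} = \left(11 + 0\right)^{2} = 11^{2} = 121$)
$\left(b + U\right) + p{\left(3,-53 \right)} = \left(\frac{841}{4} + 121\right) + 3 = \frac{1325}{4} + 3 = \frac{1337}{4}$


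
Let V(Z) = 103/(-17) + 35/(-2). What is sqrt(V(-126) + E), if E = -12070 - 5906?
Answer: I*sqrt(20807490)/34 ≈ 134.16*I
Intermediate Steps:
V(Z) = -801/34 (V(Z) = 103*(-1/17) + 35*(-1/2) = -103/17 - 35/2 = -801/34)
E = -17976
sqrt(V(-126) + E) = sqrt(-801/34 - 17976) = sqrt(-611985/34) = I*sqrt(20807490)/34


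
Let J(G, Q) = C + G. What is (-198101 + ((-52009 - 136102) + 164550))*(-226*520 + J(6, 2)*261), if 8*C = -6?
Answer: 51491971769/2 ≈ 2.5746e+10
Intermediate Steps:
C = -¾ (C = (⅛)*(-6) = -¾ ≈ -0.75000)
J(G, Q) = -¾ + G
(-198101 + ((-52009 - 136102) + 164550))*(-226*520 + J(6, 2)*261) = (-198101 + ((-52009 - 136102) + 164550))*(-226*520 + (-¾ + 6)*261) = (-198101 + (-188111 + 164550))*(-117520 + (21/4)*261) = (-198101 - 23561)*(-117520 + 5481/4) = -221662*(-464599/4) = 51491971769/2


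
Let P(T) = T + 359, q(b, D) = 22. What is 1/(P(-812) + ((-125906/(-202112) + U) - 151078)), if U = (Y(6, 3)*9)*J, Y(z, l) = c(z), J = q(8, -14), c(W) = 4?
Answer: -101056/15233017431 ≈ -6.6340e-6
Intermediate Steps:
J = 22
Y(z, l) = 4
P(T) = 359 + T
U = 792 (U = (4*9)*22 = 36*22 = 792)
1/(P(-812) + ((-125906/(-202112) + U) - 151078)) = 1/((359 - 812) + ((-125906/(-202112) + 792) - 151078)) = 1/(-453 + ((-125906*(-1/202112) + 792) - 151078)) = 1/(-453 + ((62953/101056 + 792) - 151078)) = 1/(-453 + (80099305/101056 - 151078)) = 1/(-453 - 15187239063/101056) = 1/(-15233017431/101056) = -101056/15233017431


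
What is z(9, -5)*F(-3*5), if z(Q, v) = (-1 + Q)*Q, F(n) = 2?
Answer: 144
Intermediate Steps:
z(Q, v) = Q*(-1 + Q)
z(9, -5)*F(-3*5) = (9*(-1 + 9))*2 = (9*8)*2 = 72*2 = 144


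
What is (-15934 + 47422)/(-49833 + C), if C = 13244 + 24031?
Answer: -5248/2093 ≈ -2.5074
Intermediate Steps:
C = 37275
(-15934 + 47422)/(-49833 + C) = (-15934 + 47422)/(-49833 + 37275) = 31488/(-12558) = 31488*(-1/12558) = -5248/2093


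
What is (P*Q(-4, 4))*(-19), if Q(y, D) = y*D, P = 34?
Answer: 10336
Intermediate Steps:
Q(y, D) = D*y
(P*Q(-4, 4))*(-19) = (34*(4*(-4)))*(-19) = (34*(-16))*(-19) = -544*(-19) = 10336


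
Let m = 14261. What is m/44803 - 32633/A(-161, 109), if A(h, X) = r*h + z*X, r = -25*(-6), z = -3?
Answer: 1811122796/1096643031 ≈ 1.6515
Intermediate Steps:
r = 150
A(h, X) = -3*X + 150*h (A(h, X) = 150*h - 3*X = -3*X + 150*h)
m/44803 - 32633/A(-161, 109) = 14261/44803 - 32633/(-3*109 + 150*(-161)) = 14261*(1/44803) - 32633/(-327 - 24150) = 14261/44803 - 32633/(-24477) = 14261/44803 - 32633*(-1/24477) = 14261/44803 + 32633/24477 = 1811122796/1096643031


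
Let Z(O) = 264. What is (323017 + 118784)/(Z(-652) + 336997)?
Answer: 441801/337261 ≈ 1.3100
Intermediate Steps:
(323017 + 118784)/(Z(-652) + 336997) = (323017 + 118784)/(264 + 336997) = 441801/337261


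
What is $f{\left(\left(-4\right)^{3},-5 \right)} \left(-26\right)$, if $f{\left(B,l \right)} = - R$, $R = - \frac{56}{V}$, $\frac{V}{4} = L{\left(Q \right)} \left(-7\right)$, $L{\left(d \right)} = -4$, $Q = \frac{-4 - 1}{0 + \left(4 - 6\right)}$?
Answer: $-13$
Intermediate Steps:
$Q = \frac{5}{2}$ ($Q = - \frac{5}{0 + \left(4 - 6\right)} = - \frac{5}{0 - 2} = - \frac{5}{-2} = \left(-5\right) \left(- \frac{1}{2}\right) = \frac{5}{2} \approx 2.5$)
$V = 112$ ($V = 4 \left(\left(-4\right) \left(-7\right)\right) = 4 \cdot 28 = 112$)
$R = - \frac{1}{2}$ ($R = - \frac{56}{112} = \left(-56\right) \frac{1}{112} = - \frac{1}{2} \approx -0.5$)
$f{\left(B,l \right)} = \frac{1}{2}$ ($f{\left(B,l \right)} = \left(-1\right) \left(- \frac{1}{2}\right) = \frac{1}{2}$)
$f{\left(\left(-4\right)^{3},-5 \right)} \left(-26\right) = \frac{1}{2} \left(-26\right) = -13$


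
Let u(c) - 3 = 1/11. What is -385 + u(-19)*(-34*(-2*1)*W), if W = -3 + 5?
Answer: 389/11 ≈ 35.364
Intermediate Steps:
u(c) = 34/11 (u(c) = 3 + 1/11 = 34/11)
W = 2
-385 + u(-19)*(-34*(-2*1)*W) = -385 + 34*(-34*(-2*1)*2)/11 = -385 + 34*(-(-68)*2)/11 = -385 + 34*(-34*(-4))/11 = -385 + (34/11)*136 = -385 + 4624/11 = 389/11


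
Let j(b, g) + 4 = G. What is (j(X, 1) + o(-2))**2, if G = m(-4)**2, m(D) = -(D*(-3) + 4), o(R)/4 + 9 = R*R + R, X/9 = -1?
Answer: 50176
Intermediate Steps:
X = -9 (X = 9*(-1) = -9)
o(R) = -36 + 4*R + 4*R**2 (o(R) = -36 + 4*(R*R + R) = -36 + 4*(R**2 + R) = -36 + 4*(R + R**2) = -36 + (4*R + 4*R**2) = -36 + 4*R + 4*R**2)
m(D) = -4 + 3*D (m(D) = -(-3*D + 4) = -(4 - 3*D) = -4 + 3*D)
G = 256 (G = (-4 + 3*(-4))**2 = (-4 - 12)**2 = (-16)**2 = 256)
j(b, g) = 252 (j(b, g) = -4 + 256 = 252)
(j(X, 1) + o(-2))**2 = (252 + (-36 + 4*(-2) + 4*(-2)**2))**2 = (252 + (-36 - 8 + 4*4))**2 = (252 + (-36 - 8 + 16))**2 = (252 - 28)**2 = 224**2 = 50176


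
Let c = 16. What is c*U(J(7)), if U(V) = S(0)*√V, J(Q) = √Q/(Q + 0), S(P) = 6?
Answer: 96*7^(¾)/7 ≈ 59.020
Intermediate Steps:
J(Q) = Q^(-½) (J(Q) = √Q/Q = Q^(-½))
U(V) = 6*√V
c*U(J(7)) = 16*(6*√(7^(-½))) = 16*(6*√(√7/7)) = 16*(6*(7^(¾)/7)) = 16*(6*7^(¾)/7) = 96*7^(¾)/7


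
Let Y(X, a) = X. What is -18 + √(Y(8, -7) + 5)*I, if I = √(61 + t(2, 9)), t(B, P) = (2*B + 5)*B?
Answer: -18 + √1027 ≈ 14.047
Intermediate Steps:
t(B, P) = B*(5 + 2*B) (t(B, P) = (5 + 2*B)*B = B*(5 + 2*B))
I = √79 (I = √(61 + 2*(5 + 2*2)) = √(61 + 2*(5 + 4)) = √(61 + 2*9) = √(61 + 18) = √79 ≈ 8.8882)
-18 + √(Y(8, -7) + 5)*I = -18 + √(8 + 5)*√79 = -18 + √13*√79 = -18 + √1027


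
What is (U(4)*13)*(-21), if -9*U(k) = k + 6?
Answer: 910/3 ≈ 303.33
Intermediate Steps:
U(k) = -⅔ - k/9 (U(k) = -(k + 6)/9 = -(6 + k)/9 = -⅔ - k/9)
(U(4)*13)*(-21) = ((-⅔ - ⅑*4)*13)*(-21) = ((-⅔ - 4/9)*13)*(-21) = -10/9*13*(-21) = -130/9*(-21) = 910/3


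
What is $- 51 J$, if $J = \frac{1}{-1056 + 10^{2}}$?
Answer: $\frac{51}{956} \approx 0.053347$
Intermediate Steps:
$J = - \frac{1}{956}$ ($J = \frac{1}{-1056 + 100} = \frac{1}{-956} = - \frac{1}{956} \approx -0.001046$)
$- 51 J = \left(-51\right) \left(- \frac{1}{956}\right) = \frac{51}{956}$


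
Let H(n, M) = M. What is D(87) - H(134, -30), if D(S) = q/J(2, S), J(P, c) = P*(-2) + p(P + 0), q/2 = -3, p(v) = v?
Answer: 33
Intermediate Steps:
q = -6 (q = 2*(-3) = -6)
J(P, c) = -P (J(P, c) = P*(-2) + (P + 0) = -2*P + P = -P)
D(S) = 3 (D(S) = -6/((-1*2)) = -6/(-2) = -6*(-½) = 3)
D(87) - H(134, -30) = 3 - 1*(-30) = 3 + 30 = 33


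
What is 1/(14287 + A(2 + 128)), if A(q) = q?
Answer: 1/14417 ≈ 6.9363e-5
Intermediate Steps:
1/(14287 + A(2 + 128)) = 1/(14287 + (2 + 128)) = 1/(14287 + 130) = 1/14417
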